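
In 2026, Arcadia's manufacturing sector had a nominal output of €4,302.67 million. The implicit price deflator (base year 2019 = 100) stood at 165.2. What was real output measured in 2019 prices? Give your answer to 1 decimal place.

€2,604.5 million

Real output = Nominal / (implicit price deflator/100) = 4302.67 / 1.652 = 2604.52.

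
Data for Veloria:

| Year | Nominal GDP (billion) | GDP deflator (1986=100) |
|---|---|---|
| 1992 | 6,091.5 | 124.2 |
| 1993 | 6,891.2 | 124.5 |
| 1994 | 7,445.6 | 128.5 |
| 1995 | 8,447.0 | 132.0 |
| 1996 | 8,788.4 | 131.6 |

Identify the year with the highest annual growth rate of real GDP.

1993: real = 6891.2/1.245 = 5535.10; growth vs 1992 (4904.59) = 12.86%.
1994: real = 7445.6/1.285 = 5794.24; growth vs 1993 (5535.10) = 4.68%.
1995: real = 8447.0/1.320 = 6399.24; growth vs 1994 (5794.24) = 10.44%.
1996: real = 8788.4/1.316 = 6678.12; growth vs 1995 (6399.24) = 4.36%.

1993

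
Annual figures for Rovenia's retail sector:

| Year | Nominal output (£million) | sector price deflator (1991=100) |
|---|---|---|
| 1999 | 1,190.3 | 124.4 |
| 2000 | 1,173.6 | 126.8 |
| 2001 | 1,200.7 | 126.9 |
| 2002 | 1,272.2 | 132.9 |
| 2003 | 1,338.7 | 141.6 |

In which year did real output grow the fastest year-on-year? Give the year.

2000: real = 1173.6/1.268 = 925.55; growth vs 1999 (956.83) = -3.27%.
2001: real = 1200.7/1.269 = 946.18; growth vs 2000 (925.55) = 2.23%.
2002: real = 1272.2/1.329 = 957.26; growth vs 2001 (946.18) = 1.17%.
2003: real = 1338.7/1.416 = 945.41; growth vs 2002 (957.26) = -1.24%.

2001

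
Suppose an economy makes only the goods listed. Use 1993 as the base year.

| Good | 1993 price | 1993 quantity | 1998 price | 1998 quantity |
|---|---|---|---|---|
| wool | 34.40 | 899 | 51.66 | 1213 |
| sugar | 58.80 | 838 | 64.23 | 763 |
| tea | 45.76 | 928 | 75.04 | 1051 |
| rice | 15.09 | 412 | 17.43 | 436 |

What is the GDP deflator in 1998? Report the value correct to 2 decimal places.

Nominal GDP 1998 = 51.66·1213 + 64.23·763 + 75.04·1051 + 17.43·436 = 198137.59.
Real GDP 1998 (at 1993 prices) = 34.40·1213 + 58.80·763 + 45.76·1051 + 15.09·436 = 141264.60.
Deflator = Nominal/Real × 100 = 198137.59/141264.60 × 100 = 140.260.

140.26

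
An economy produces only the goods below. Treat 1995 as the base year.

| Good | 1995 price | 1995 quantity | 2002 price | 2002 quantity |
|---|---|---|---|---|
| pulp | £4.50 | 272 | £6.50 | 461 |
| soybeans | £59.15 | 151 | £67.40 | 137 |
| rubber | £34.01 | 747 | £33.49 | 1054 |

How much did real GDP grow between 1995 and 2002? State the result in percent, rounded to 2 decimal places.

29.42%

Real GDP 1995 = Nominal GDP 1995 = 4.50·272 + 59.15·151 + 34.01·747 = 35561.12.
Real GDP 2002 (at 1995 prices) = 4.50·461 + 59.15·137 + 34.01·1054 = 46024.59.
Real growth = 46024.59/35561.12 − 1 = 0.2942.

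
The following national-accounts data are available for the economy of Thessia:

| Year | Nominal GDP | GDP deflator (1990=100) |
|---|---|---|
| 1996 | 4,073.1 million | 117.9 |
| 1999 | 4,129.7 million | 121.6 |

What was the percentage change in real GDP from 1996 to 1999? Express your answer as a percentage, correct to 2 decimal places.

-1.70%

Deflate each year: 1996 → 4073.1/1.179 = 3454.71; 1999 → 4129.7/1.216 = 3396.13.
So real GDP changed by 3396.13/3454.71 − 1 = -0.0170, i.e. -1.70%.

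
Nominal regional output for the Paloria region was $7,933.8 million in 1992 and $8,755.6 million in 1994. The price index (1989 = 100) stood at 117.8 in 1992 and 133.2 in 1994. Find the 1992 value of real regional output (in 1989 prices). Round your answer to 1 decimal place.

$6,735.0 million

Real regional output = Nominal / (price index/100) = 7933.8 / 1.178 = 6734.97.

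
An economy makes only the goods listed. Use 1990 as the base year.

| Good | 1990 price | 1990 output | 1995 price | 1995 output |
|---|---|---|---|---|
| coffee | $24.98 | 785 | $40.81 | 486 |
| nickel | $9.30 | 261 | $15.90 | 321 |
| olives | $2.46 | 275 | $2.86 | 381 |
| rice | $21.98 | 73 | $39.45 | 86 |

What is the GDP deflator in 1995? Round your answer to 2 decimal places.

163.87

Nominal GDP 1995 = 40.81·486 + 15.90·321 + 2.86·381 + 39.45·86 = 29419.92.
Real GDP 1995 (at 1990 prices) = 24.98·486 + 9.30·321 + 2.46·381 + 21.98·86 = 17953.12.
Deflator = Nominal/Real × 100 = 29419.92/17953.12 × 100 = 163.871.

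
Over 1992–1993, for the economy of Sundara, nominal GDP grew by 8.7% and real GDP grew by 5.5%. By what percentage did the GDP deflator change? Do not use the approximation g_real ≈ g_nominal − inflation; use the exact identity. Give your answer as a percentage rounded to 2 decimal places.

3.03%

(1 + g_nom) = (1 + g_real)(1 + π), so π = 1.0870 / 1.0550 − 1 = 0.03033.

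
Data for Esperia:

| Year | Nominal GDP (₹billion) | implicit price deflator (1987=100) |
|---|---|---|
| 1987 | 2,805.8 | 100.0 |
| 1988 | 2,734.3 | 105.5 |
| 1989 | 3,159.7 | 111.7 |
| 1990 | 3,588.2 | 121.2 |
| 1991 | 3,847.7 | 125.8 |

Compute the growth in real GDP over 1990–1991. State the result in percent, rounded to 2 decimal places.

Real GDP 1990 = 3588.2/1.212 = 2960.56.
Real GDP 1991 = 3847.7/1.258 = 3058.59.
Change = 3058.59/2960.56 − 1 = 0.0331.

3.31%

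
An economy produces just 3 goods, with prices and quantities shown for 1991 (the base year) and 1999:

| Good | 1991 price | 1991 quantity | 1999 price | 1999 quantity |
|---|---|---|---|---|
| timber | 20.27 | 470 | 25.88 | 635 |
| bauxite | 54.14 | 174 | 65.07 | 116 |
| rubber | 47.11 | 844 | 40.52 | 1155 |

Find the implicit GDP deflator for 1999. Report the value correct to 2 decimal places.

Nominal GDP 1999 = 25.88·635 + 65.07·116 + 40.52·1155 = 70782.52.
Real GDP 1999 (at 1991 prices) = 20.27·635 + 54.14·116 + 47.11·1155 = 73563.74.
Deflator = Nominal/Real × 100 = 70782.52/73563.74 × 100 = 96.219.

96.22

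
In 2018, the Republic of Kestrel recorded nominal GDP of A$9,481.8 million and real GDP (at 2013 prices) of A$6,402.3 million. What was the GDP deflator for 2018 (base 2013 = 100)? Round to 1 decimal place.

GDP deflator = (Nominal / Real) × 100 = 9481.8 / 6402.3 × 100 = 148.10.

148.1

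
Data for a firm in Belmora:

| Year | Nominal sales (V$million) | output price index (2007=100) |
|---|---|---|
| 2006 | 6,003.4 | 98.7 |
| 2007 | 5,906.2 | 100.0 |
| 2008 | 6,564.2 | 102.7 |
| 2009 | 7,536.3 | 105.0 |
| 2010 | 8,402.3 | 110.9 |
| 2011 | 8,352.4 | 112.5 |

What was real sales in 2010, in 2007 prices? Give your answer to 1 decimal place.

V$7,576.5 million

Real sales 2010 = 8402.3 / 1.109 = 7576.47.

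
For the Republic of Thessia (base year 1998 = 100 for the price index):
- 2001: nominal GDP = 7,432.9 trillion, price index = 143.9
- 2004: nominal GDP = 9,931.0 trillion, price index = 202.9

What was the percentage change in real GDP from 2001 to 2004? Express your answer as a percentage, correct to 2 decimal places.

Real GDP 2001 = 7432.9 / 1.439 = 5165.32.
Real GDP 2004 = 9931.0 / 2.029 = 4894.53.
Real growth = 4894.53 / 5165.32 − 1 = -0.0524.

-5.24%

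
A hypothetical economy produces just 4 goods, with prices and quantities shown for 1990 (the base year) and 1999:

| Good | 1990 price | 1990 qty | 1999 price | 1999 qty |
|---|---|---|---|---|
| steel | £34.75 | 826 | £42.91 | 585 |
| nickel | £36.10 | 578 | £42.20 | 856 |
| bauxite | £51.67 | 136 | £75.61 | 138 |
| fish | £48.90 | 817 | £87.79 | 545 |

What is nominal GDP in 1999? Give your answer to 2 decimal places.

Nominal GDP 1999 = Σ (p_1999 × q_1999) = 42.91·585 + 42.20·856 + 75.61·138 + 87.79·545 = 119505.28.

£119505.28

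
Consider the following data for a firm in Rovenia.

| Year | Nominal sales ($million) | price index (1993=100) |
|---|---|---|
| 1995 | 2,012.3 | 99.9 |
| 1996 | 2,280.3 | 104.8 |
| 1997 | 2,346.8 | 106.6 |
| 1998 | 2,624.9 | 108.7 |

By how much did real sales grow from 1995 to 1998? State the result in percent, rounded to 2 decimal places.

19.88%

Real sales 1995 = 2012.3/0.999 = 2014.31.
Real sales 1998 = 2624.9/1.087 = 2414.81.
Change = 2414.81/2014.31 − 1 = 0.1988.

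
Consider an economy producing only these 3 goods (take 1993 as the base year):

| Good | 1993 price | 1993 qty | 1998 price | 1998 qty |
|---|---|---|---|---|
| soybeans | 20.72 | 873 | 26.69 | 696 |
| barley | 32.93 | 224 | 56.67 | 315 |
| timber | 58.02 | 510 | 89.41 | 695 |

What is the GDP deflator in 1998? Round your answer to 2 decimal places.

151.37

Nominal GDP 1998 = 26.69·696 + 56.67·315 + 89.41·695 = 98567.24.
Real GDP 1998 (at 1993 prices) = 20.72·696 + 32.93·315 + 58.02·695 = 65117.97.
Deflator = Nominal/Real × 100 = 98567.24/65117.97 × 100 = 151.367.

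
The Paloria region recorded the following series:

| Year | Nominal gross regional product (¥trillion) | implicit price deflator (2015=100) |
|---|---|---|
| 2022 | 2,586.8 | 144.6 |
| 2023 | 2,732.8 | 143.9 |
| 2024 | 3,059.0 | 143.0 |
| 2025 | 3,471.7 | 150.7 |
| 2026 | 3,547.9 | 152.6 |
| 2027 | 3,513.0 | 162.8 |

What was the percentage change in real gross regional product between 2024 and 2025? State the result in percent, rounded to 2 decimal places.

7.69%

Real gross regional product 2024 = 3059.0/1.430 = 2139.16.
Real gross regional product 2025 = 3471.7/1.507 = 2303.72.
Change = 2303.72/2139.16 − 1 = 0.0769.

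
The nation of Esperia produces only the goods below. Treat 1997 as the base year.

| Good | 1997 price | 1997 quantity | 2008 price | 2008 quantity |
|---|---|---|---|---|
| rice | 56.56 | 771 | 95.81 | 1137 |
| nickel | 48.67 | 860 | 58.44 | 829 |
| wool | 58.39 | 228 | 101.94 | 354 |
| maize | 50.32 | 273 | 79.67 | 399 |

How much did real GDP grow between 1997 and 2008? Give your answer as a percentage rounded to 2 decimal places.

Real GDP 1997 = Nominal GDP 1997 = 56.56·771 + 48.67·860 + 58.39·228 + 50.32·273 = 112514.24.
Real GDP 2008 (at 1997 prices) = 56.56·1137 + 48.67·829 + 58.39·354 + 50.32·399 = 145403.89.
Real growth = 145403.89/112514.24 − 1 = 0.2923.

29.23%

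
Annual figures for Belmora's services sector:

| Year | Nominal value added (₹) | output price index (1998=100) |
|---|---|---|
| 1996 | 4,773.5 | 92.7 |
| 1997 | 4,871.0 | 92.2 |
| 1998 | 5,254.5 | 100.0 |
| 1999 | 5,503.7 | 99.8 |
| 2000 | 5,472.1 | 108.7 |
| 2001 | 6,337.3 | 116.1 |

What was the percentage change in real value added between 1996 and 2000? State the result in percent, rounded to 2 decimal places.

Real value added 1996 = 4773.5/0.927 = 5149.41.
Real value added 2000 = 5472.1/1.087 = 5034.13.
Change = 5034.13/5149.41 − 1 = -0.0224.

-2.24%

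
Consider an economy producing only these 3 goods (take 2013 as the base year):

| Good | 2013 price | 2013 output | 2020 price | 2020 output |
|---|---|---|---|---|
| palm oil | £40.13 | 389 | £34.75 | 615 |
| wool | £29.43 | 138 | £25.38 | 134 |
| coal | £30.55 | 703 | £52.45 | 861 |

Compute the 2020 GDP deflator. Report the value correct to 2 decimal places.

Nominal GDP 2020 = 34.75·615 + 25.38·134 + 52.45·861 = 69931.62.
Real GDP 2020 (at 2013 prices) = 40.13·615 + 29.43·134 + 30.55·861 = 54927.12.
Deflator = Nominal/Real × 100 = 69931.62/54927.12 × 100 = 127.317.

127.32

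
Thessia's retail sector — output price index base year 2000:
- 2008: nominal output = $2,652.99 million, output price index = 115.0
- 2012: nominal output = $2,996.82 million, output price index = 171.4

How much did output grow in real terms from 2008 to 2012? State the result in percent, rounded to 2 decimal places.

-24.21%

Deflate each year: 2008 → 2652.99/1.150 = 2306.95; 2012 → 2996.82/1.714 = 1748.44.
So real output changed by 1748.44/2306.95 − 1 = -0.2421, i.e. -24.21%.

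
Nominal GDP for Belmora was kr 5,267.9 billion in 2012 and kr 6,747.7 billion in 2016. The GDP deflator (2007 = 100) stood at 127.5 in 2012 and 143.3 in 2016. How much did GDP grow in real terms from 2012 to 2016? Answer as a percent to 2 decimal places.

Deflate each year: 2012 → 5267.9/1.275 = 4131.69; 2016 → 6747.7/1.433 = 4708.79.
So real GDP changed by 4708.79/4131.69 − 1 = 0.1397, i.e. 13.97%.

13.97%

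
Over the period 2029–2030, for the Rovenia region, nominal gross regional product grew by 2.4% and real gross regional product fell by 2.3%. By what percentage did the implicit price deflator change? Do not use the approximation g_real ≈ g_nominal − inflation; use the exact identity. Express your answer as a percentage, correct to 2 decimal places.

4.81%

(1 + g_nom) = (1 + g_real)(1 + π), so π = 1.0240 / 0.9770 − 1 = 0.04811.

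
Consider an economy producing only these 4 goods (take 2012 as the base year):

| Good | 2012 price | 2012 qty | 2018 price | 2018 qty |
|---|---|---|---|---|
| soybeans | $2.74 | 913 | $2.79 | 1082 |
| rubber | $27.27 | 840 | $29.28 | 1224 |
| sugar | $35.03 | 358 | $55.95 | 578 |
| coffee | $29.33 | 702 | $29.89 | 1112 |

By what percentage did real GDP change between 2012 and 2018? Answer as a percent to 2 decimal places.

52.39%

Real GDP 2012 = Nominal GDP 2012 = 2.74·913 + 27.27·840 + 35.03·358 + 29.33·702 = 58538.82.
Real GDP 2018 (at 2012 prices) = 2.74·1082 + 27.27·1224 + 35.03·578 + 29.33·1112 = 89205.46.
Real growth = 89205.46/58538.82 − 1 = 0.5239.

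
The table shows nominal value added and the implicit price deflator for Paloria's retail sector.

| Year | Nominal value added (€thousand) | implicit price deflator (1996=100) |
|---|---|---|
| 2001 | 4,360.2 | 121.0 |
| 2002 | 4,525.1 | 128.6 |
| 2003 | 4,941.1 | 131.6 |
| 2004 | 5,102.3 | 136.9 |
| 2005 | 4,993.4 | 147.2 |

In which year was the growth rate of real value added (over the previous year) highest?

2002: real = 4525.1/1.286 = 3518.74; growth vs 2001 (3603.47) = -2.35%.
2003: real = 4941.1/1.316 = 3754.64; growth vs 2002 (3518.74) = 6.70%.
2004: real = 5102.3/1.369 = 3727.03; growth vs 2003 (3754.64) = -0.74%.
2005: real = 4993.4/1.472 = 3392.26; growth vs 2004 (3727.03) = -8.98%.

2003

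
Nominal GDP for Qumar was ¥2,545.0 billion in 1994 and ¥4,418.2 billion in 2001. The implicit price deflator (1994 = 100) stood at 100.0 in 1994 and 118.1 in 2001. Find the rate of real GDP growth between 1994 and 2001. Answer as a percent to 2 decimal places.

Real GDP 1994 = 2545.0 / 1.000 = 2545.00.
Real GDP 2001 = 4418.2 / 1.181 = 3741.07.
Real growth = 3741.07 / 2545.00 − 1 = 0.4700.

47.00%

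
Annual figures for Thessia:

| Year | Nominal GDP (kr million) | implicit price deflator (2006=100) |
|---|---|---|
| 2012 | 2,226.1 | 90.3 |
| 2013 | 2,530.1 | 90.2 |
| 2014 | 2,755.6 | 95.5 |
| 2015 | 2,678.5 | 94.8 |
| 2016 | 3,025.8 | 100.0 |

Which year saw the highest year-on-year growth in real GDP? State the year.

2013: real = 2530.1/0.902 = 2804.99; growth vs 2012 (2465.23) = 13.78%.
2014: real = 2755.6/0.955 = 2885.45; growth vs 2013 (2804.99) = 2.87%.
2015: real = 2678.5/0.948 = 2825.42; growth vs 2014 (2885.45) = -2.08%.
2016: real = 3025.8/1.000 = 3025.80; growth vs 2015 (2825.42) = 7.09%.

2013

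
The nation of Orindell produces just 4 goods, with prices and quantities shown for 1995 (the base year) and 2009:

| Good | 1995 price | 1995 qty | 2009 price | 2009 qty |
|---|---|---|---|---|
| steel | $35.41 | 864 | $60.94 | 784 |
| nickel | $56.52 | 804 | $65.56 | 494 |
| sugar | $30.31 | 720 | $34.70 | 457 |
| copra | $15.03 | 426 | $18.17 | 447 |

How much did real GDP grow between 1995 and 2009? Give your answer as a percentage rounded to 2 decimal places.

Real GDP 1995 = Nominal GDP 1995 = 35.41·864 + 56.52·804 + 30.31·720 + 15.03·426 = 104262.30.
Real GDP 2009 (at 1995 prices) = 35.41·784 + 56.52·494 + 30.31·457 + 15.03·447 = 76252.40.
Real growth = 76252.40/104262.30 − 1 = -0.2686.

-26.86%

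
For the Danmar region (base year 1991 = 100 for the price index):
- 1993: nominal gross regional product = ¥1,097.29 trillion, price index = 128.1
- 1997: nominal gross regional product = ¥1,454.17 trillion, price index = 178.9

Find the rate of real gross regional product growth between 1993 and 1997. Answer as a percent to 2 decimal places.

-5.11%

Deflate each year: 1993 → 1097.29/1.281 = 856.59; 1997 → 1454.17/1.789 = 812.84.
So real gross regional product changed by 812.84/856.59 − 1 = -0.0511, i.e. -5.11%.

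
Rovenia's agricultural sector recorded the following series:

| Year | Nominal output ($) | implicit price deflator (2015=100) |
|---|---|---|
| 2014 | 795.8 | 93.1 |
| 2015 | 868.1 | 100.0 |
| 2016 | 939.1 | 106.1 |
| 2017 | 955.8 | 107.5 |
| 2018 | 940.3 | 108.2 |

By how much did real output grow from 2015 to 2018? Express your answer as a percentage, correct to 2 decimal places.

0.11%

Real output 2015 = 868.1/1.000 = 868.10.
Real output 2018 = 940.3/1.082 = 869.04.
Change = 869.04/868.10 − 1 = 0.0011.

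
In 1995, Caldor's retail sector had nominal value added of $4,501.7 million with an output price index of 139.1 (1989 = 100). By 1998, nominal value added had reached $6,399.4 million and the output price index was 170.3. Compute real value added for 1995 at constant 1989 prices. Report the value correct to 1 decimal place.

$3,236.3 million

Real value added = Nominal / (output price index/100) = 4501.7 / 1.391 = 3236.30.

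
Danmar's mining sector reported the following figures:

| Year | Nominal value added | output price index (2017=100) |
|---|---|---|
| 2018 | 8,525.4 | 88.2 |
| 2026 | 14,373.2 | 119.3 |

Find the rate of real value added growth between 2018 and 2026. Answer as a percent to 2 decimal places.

24.64%

Real value added 2018 = 8525.4 / 0.882 = 9665.99.
Real value added 2026 = 14373.2 / 1.193 = 12047.95.
Real growth = 12047.95 / 9665.99 − 1 = 0.2464.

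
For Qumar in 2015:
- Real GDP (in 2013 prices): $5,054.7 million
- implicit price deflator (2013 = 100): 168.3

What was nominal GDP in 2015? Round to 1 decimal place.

Nominal GDP = Real × (implicit price deflator/100) = 5054.7 × 1.683 = 8507.06.

$8,507.1 million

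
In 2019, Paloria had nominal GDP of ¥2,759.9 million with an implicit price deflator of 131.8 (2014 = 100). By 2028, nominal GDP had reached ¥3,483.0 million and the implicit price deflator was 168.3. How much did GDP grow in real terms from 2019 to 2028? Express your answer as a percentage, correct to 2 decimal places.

-1.17%

Real GDP 2019 = 2759.9 / 1.318 = 2094.01.
Real GDP 2028 = 3483.0 / 1.683 = 2069.52.
Real growth = 2069.52 / 2094.01 − 1 = -0.0117.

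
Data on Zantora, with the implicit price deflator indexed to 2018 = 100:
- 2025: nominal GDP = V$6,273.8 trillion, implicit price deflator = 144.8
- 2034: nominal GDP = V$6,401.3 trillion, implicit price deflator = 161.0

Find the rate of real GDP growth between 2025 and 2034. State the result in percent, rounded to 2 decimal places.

-8.23%

Real GDP 2025 = 6273.8 / 1.448 = 4332.73.
Real GDP 2034 = 6401.3 / 1.610 = 3975.96.
Real growth = 3975.96 / 4332.73 − 1 = -0.0823.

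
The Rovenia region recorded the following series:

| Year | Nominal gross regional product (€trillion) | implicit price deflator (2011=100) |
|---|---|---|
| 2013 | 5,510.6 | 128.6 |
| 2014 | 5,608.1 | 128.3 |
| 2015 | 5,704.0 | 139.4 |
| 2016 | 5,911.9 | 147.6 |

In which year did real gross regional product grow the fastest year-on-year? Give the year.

2014

2014: real = 5608.1/1.283 = 4371.08; growth vs 2013 (4285.07) = 2.01%.
2015: real = 5704.0/1.394 = 4091.82; growth vs 2014 (4371.08) = -6.39%.
2016: real = 5911.9/1.476 = 4005.35; growth vs 2015 (4091.82) = -2.11%.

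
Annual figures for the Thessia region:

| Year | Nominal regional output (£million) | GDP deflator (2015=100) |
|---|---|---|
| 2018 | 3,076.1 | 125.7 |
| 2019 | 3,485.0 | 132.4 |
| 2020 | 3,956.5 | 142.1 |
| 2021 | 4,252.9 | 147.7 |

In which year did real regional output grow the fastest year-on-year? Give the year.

2019

2019: real = 3485.0/1.324 = 2632.18; growth vs 2018 (2447.18) = 7.56%.
2020: real = 3956.5/1.421 = 2784.31; growth vs 2019 (2632.18) = 5.78%.
2021: real = 4252.9/1.477 = 2879.42; growth vs 2020 (2784.31) = 3.42%.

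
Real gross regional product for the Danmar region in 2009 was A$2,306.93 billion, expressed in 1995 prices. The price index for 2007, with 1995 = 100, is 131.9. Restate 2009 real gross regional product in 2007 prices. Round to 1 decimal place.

A$3,042.8 billion

Real gross regional product in 2007 prices = Real gross regional product in 1995 prices × (P_2007/P_1995) = 2306.93 × 1.319 = 3042.84.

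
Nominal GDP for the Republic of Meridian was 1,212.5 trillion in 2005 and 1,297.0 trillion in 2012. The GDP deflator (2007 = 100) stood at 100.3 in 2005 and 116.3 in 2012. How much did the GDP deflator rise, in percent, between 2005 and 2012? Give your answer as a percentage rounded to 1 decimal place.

Price-level change = 116.3 / 100.3 − 1 = 0.1595.

16.0%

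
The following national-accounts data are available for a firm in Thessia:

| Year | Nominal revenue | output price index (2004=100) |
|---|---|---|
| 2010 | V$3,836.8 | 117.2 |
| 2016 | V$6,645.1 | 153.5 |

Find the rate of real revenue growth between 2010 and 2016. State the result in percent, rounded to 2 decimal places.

32.24%

Real revenue 2010 = 3836.8 / 1.172 = 3273.72.
Real revenue 2016 = 6645.1 / 1.535 = 4329.06.
Real growth = 4329.06 / 3273.72 − 1 = 0.3224.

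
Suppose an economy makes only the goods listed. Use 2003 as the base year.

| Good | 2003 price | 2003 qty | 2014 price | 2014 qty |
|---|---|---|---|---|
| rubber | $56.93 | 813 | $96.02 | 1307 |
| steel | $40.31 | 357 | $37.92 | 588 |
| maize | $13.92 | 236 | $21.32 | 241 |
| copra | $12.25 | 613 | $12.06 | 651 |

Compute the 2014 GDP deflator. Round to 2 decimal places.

Nominal GDP 2014 = 96.02·1307 + 37.92·588 + 21.32·241 + 12.06·651 = 160784.28.
Real GDP 2014 (at 2003 prices) = 56.93·1307 + 40.31·588 + 13.92·241 + 12.25·651 = 109439.26.
Deflator = Nominal/Real × 100 = 160784.28/109439.26 × 100 = 146.916.

146.92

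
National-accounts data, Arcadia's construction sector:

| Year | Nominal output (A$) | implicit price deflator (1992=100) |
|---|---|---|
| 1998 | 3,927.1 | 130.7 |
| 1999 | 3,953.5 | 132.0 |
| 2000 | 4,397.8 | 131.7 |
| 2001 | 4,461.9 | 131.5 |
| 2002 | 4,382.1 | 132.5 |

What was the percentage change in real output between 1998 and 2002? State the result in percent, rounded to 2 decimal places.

10.07%

Real output 1998 = 3927.1/1.307 = 3004.67.
Real output 2002 = 4382.1/1.325 = 3307.25.
Change = 3307.25/3004.67 − 1 = 0.1007.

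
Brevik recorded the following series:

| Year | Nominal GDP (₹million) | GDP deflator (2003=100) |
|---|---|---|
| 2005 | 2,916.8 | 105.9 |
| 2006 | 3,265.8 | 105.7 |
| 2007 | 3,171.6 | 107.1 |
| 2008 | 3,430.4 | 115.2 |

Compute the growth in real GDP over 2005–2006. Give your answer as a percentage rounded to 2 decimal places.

Real GDP 2005 = 2916.8/1.059 = 2754.30.
Real GDP 2006 = 3265.8/1.057 = 3089.69.
Change = 3089.69/2754.30 − 1 = 0.1218.

12.18%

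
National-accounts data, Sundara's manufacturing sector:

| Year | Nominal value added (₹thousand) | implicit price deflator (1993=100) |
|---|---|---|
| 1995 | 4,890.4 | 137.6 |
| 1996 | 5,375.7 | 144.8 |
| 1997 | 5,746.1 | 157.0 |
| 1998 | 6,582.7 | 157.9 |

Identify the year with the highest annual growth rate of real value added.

1996: real = 5375.7/1.448 = 3712.50; growth vs 1995 (3554.07) = 4.46%.
1997: real = 5746.1/1.570 = 3659.94; growth vs 1996 (3712.50) = -1.42%.
1998: real = 6582.7/1.579 = 4168.90; growth vs 1997 (3659.94) = 13.91%.

1998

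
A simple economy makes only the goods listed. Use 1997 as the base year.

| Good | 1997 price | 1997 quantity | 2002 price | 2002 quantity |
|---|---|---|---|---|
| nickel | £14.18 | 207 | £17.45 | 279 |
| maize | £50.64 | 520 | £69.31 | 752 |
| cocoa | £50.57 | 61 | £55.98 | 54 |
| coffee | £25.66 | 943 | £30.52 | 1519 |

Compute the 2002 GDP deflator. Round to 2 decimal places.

127.02

Nominal GDP 2002 = 17.45·279 + 69.31·752 + 55.98·54 + 30.52·1519 = 106372.47.
Real GDP 2002 (at 1997 prices) = 14.18·279 + 50.64·752 + 50.57·54 + 25.66·1519 = 83745.82.
Deflator = Nominal/Real × 100 = 106372.47/83745.82 × 100 = 127.018.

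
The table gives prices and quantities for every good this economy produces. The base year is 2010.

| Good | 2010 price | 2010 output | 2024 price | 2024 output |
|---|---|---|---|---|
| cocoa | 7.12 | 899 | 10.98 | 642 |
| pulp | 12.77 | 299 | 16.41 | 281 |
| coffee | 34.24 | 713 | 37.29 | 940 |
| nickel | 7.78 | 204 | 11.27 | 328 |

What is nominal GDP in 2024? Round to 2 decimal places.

Nominal GDP 2024 = Σ (p_2024 × q_2024) = 10.98·642 + 16.41·281 + 37.29·940 + 11.27·328 = 50409.53.

50409.53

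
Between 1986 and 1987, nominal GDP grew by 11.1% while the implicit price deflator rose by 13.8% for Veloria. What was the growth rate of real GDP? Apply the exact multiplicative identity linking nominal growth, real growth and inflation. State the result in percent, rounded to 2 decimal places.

-2.37%

(1 + g_nom) = (1 + g_real)(1 + π), so g_real = 1.1110 / 1.1380 − 1 = -0.02373.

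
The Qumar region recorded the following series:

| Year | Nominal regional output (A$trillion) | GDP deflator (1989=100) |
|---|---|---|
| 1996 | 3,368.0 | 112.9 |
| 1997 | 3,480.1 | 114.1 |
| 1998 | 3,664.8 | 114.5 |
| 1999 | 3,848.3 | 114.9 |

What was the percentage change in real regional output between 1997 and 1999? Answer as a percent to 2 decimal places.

9.81%

Real regional output 1997 = 3480.1/1.141 = 3050.04.
Real regional output 1999 = 3848.3/1.149 = 3349.26.
Change = 3349.26/3050.04 − 1 = 0.0981.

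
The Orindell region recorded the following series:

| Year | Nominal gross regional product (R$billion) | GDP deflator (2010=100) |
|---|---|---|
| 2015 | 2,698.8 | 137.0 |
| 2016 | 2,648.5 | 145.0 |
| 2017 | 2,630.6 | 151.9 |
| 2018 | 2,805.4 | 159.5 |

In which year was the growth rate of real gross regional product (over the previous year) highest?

2018

2016: real = 2648.5/1.450 = 1826.55; growth vs 2015 (1969.93) = -7.28%.
2017: real = 2630.6/1.519 = 1731.80; growth vs 2016 (1826.55) = -5.19%.
2018: real = 2805.4/1.595 = 1758.87; growth vs 2017 (1731.80) = 1.56%.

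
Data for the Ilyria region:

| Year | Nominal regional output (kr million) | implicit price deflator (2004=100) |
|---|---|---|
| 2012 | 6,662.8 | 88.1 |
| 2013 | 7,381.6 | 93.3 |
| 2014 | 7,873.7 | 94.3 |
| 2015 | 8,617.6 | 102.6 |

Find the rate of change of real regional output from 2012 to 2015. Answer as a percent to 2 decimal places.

11.06%

Real regional output 2012 = 6662.8/0.881 = 7562.77.
Real regional output 2015 = 8617.6/1.026 = 8399.22.
Change = 8399.22/7562.77 − 1 = 0.1106.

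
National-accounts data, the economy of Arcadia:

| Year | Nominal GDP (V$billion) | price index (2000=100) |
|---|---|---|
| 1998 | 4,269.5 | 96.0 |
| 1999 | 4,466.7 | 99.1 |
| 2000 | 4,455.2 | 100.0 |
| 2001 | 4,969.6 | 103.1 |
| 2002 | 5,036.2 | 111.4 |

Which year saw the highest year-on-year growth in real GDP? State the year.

2001

1999: real = 4466.7/0.991 = 4507.27; growth vs 1998 (4447.40) = 1.35%.
2000: real = 4455.2/1.000 = 4455.20; growth vs 1999 (4507.27) = -1.16%.
2001: real = 4969.6/1.031 = 4820.17; growth vs 2000 (4455.20) = 8.19%.
2002: real = 5036.2/1.114 = 4520.83; growth vs 2001 (4820.17) = -6.21%.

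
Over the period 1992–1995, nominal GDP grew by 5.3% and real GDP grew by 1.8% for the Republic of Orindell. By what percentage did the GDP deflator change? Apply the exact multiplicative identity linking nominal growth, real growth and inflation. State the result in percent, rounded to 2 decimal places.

(1 + g_nom) = (1 + g_real)(1 + π), so π = 1.0530 / 1.0180 − 1 = 0.03438.

3.44%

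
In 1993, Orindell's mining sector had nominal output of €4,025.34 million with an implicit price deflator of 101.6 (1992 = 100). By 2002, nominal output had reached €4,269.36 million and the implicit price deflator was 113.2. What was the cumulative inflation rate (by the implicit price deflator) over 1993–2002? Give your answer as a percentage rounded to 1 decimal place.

Price-level change = 113.2 / 101.6 − 1 = 0.1142.

11.4%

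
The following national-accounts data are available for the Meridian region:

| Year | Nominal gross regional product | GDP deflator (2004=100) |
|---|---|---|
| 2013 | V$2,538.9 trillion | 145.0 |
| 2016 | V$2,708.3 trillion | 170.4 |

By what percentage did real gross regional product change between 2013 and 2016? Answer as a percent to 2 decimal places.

Real gross regional product 2013 = 2538.9 / 1.450 = 1750.97.
Real gross regional product 2016 = 2708.3 / 1.704 = 1589.38.
Real growth = 1589.38 / 1750.97 − 1 = -0.0923.

-9.23%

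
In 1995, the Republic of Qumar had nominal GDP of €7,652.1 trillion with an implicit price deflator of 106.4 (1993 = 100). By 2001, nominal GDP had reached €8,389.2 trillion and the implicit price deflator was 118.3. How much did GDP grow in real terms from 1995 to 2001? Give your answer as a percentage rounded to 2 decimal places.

-1.40%

Real GDP 1995 = 7652.1 / 1.064 = 7191.82.
Real GDP 2001 = 8389.2 / 1.183 = 7091.46.
Real growth = 7091.46 / 7191.82 − 1 = -0.0140.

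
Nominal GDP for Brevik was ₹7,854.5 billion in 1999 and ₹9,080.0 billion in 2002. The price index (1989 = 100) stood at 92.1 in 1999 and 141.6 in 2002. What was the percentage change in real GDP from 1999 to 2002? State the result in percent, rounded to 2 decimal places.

Real GDP 1999 = 7854.5 / 0.921 = 8528.23.
Real GDP 2002 = 9080.0 / 1.416 = 6412.43.
Real growth = 6412.43 / 8528.23 − 1 = -0.2481.

-24.81%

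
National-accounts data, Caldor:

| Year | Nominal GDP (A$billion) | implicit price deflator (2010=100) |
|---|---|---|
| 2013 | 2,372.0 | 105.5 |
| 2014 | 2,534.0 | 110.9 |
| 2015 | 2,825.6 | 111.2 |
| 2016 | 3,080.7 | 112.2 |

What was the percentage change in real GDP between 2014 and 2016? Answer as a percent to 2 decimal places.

20.17%

Real GDP 2014 = 2534.0/1.109 = 2284.94.
Real GDP 2016 = 3080.7/1.122 = 2745.72.
Change = 2745.72/2284.94 − 1 = 0.2017.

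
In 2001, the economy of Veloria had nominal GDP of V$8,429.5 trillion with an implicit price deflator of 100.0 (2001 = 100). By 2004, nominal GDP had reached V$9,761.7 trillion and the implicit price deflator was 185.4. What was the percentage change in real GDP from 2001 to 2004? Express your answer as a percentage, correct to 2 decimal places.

-37.54%

Deflate each year: 2001 → 8429.5/1.000 = 8429.50; 2004 → 9761.7/1.854 = 5265.21.
So real GDP changed by 5265.21/8429.50 − 1 = -0.3754, i.e. -37.54%.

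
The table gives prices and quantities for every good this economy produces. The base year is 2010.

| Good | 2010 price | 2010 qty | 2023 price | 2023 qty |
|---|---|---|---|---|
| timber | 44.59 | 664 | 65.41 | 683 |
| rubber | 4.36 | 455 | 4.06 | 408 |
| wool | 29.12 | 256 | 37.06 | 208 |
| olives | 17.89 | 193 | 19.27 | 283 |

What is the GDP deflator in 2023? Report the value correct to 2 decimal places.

137.23

Nominal GDP 2023 = 65.41·683 + 4.06·408 + 37.06·208 + 19.27·283 = 59493.40.
Real GDP 2023 (at 2010 prices) = 44.59·683 + 4.36·408 + 29.12·208 + 17.89·283 = 43353.68.
Deflator = Nominal/Real × 100 = 59493.40/43353.68 × 100 = 137.228.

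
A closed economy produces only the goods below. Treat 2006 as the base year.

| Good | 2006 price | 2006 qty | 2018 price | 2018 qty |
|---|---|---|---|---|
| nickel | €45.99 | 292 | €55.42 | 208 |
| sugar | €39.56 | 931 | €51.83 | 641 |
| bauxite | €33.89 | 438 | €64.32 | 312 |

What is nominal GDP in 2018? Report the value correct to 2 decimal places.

€64818.23

Nominal GDP 2018 = Σ (p_2018 × q_2018) = 55.42·208 + 51.83·641 + 64.32·312 = 64818.23.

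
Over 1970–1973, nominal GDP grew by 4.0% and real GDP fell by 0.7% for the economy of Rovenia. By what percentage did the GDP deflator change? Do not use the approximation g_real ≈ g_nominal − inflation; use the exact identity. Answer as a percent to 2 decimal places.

(1 + g_nom) = (1 + g_real)(1 + π), so π = 1.0400 / 0.9930 − 1 = 0.04733.

4.73%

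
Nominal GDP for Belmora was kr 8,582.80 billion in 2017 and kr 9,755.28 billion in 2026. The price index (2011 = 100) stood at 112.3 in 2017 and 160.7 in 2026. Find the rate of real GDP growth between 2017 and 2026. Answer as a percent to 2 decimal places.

-20.57%

Deflate each year: 2017 → 8582.80/1.123 = 7642.74; 2026 → 9755.28/1.607 = 6070.49.
So real GDP changed by 6070.49/7642.74 − 1 = -0.2057, i.e. -20.57%.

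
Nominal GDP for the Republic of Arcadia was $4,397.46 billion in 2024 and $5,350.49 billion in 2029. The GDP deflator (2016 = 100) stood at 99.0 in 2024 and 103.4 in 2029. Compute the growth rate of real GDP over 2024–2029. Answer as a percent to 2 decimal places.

Deflate each year: 2024 → 4397.46/0.990 = 4441.88; 2029 → 5350.49/1.034 = 5174.56.
So real GDP changed by 5174.56/4441.88 − 1 = 0.1649, i.e. 16.49%.

16.49%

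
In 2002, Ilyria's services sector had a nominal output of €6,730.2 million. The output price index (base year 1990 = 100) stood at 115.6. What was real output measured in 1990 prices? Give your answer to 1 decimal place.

€5,822.0 million

Real output = Nominal / (output price index/100) = 6730.2 / 1.156 = 5821.97.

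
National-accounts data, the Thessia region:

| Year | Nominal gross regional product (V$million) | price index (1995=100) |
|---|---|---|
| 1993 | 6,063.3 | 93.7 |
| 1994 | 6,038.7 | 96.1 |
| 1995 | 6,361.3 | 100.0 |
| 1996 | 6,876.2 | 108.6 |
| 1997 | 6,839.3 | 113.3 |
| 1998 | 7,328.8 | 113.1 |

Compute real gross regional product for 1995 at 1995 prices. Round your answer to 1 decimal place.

V$6,361.3 million

Real gross regional product 1995 = 6361.3 / 1.000 = 6361.30.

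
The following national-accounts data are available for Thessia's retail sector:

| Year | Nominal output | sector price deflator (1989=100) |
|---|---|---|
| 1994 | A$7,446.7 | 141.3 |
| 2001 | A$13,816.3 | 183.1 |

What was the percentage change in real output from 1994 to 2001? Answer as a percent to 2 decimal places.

Deflate each year: 1994 → 7446.7/1.413 = 5270.13; 2001 → 13816.3/1.831 = 7545.77.
So real output changed by 7545.77/5270.13 − 1 = 0.4318, i.e. 43.18%.

43.18%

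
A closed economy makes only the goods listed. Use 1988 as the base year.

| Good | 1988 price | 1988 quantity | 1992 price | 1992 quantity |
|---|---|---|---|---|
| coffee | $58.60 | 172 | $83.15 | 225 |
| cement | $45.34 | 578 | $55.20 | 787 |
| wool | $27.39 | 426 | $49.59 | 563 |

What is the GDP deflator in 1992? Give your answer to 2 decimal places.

140.10

Nominal GDP 1992 = 83.15·225 + 55.20·787 + 49.59·563 = 90070.32.
Real GDP 1992 (at 1988 prices) = 58.60·225 + 45.34·787 + 27.39·563 = 64288.15.
Deflator = Nominal/Real × 100 = 90070.32/64288.15 × 100 = 140.104.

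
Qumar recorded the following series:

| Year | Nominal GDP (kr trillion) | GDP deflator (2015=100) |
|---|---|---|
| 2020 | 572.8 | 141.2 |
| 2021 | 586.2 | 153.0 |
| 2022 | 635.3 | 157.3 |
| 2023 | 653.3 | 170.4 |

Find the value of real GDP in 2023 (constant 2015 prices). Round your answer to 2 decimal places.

kr 383.39 trillion

Real GDP 2023 = 653.3 / 1.704 = 383.39.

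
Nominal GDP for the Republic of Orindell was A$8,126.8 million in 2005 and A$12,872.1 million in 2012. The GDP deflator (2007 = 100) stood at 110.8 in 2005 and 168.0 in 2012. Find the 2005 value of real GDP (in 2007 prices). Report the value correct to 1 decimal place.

A$7,334.7 million

Real GDP = Nominal / (GDP deflator/100) = 8126.8 / 1.108 = 7334.66.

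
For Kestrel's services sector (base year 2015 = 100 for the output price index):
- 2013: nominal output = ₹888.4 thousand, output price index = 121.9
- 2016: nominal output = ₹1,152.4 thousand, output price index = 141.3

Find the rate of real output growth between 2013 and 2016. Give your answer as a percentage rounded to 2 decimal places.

Real output 2013 = 888.4 / 1.219 = 728.79.
Real output 2016 = 1152.4 / 1.413 = 815.57.
Real growth = 815.57 / 728.79 − 1 = 0.1191.

11.91%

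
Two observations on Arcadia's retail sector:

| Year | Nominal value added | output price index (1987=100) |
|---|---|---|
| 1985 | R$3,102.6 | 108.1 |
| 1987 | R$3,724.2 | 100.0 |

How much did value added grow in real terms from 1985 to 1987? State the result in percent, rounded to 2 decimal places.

29.76%

Deflate each year: 1985 → 3102.6/1.081 = 2870.12; 1987 → 3724.2/1.000 = 3724.20.
So real value added changed by 3724.20/2870.12 − 1 = 0.2976, i.e. 29.76%.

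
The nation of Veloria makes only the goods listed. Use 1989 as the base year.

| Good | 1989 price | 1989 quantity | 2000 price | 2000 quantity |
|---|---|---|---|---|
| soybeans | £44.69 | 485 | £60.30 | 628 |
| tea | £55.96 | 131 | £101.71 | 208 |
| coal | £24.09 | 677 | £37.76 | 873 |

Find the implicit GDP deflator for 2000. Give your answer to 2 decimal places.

151.46

Nominal GDP 2000 = 60.30·628 + 101.71·208 + 37.76·873 = 91988.56.
Real GDP 2000 (at 1989 prices) = 44.69·628 + 55.96·208 + 24.09·873 = 60735.57.
Deflator = Nominal/Real × 100 = 91988.56/60735.57 × 100 = 151.457.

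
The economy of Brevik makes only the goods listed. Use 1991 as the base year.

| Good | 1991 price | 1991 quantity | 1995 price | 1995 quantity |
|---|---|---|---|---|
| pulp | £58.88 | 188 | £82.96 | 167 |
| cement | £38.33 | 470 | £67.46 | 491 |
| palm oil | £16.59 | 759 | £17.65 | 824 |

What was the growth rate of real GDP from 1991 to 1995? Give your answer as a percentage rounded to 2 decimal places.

1.55%

Real GDP 1991 = Nominal GDP 1991 = 58.88·188 + 38.33·470 + 16.59·759 = 41676.35.
Real GDP 1995 (at 1991 prices) = 58.88·167 + 38.33·491 + 16.59·824 = 42323.15.
Real growth = 42323.15/41676.35 − 1 = 0.0155.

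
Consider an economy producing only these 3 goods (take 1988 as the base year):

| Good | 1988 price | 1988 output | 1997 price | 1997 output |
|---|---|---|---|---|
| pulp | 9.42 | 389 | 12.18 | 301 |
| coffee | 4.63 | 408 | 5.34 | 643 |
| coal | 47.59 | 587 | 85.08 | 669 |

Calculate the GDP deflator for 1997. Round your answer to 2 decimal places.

Nominal GDP 1997 = 12.18·301 + 5.34·643 + 85.08·669 = 64018.32.
Real GDP 1997 (at 1988 prices) = 9.42·301 + 4.63·643 + 47.59·669 = 37650.22.
Deflator = Nominal/Real × 100 = 64018.32/37650.22 × 100 = 170.034.

170.03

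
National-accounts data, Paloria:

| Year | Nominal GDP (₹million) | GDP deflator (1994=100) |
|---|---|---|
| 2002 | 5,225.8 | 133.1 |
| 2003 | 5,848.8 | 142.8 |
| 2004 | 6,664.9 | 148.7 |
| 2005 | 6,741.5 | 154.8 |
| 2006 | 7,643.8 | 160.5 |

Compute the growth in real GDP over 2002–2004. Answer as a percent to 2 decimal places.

14.16%

Real GDP 2002 = 5225.8/1.331 = 3926.22.
Real GDP 2004 = 6664.9/1.487 = 4482.11.
Change = 4482.11/3926.22 − 1 = 0.1416.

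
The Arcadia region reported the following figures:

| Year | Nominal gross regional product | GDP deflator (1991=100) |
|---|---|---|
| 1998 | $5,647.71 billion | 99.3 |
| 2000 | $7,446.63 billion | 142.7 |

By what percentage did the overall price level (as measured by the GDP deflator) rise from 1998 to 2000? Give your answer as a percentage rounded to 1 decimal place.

43.7%

Price-level change = 142.7 / 99.3 − 1 = 0.4371.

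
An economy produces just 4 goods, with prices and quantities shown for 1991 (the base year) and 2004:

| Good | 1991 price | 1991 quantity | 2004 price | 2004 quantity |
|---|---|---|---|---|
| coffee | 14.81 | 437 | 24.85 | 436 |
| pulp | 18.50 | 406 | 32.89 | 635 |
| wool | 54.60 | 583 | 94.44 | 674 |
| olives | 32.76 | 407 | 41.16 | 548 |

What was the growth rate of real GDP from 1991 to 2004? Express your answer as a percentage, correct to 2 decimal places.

Real GDP 1991 = Nominal GDP 1991 = 14.81·437 + 18.50·406 + 54.60·583 + 32.76·407 = 59148.09.
Real GDP 2004 (at 1991 prices) = 14.81·436 + 18.50·635 + 54.60·674 + 32.76·548 = 72957.54.
Real growth = 72957.54/59148.09 − 1 = 0.2335.

23.35%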